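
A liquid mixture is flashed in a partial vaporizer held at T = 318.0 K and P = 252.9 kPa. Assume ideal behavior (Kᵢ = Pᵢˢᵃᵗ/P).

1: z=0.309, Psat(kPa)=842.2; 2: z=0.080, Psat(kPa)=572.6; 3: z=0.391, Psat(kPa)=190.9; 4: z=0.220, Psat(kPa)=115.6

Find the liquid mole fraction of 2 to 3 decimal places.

Raoult's law: Kᵢ = Pᵢˢᵃᵗ/P = Pᵢˢᵃᵗ/252.9.
  K_1 = 842.2/252.9 = 3.33017, K_2 = 572.6/252.9 = 2.26414, K_3 = 190.9/252.9 = 0.75484, K_4 = 115.6/252.9 = 0.45710
Rachford–Rice: g(ψ) = Σ zᵢ(Kᵢ−1)/(1+ψ(Kᵢ−1)) = 0.
g(0) = ΣzᵢKᵢ − 1 = 0.606 and g(1) = 1 − Σzᵢ/Kᵢ = -0.127, so a root lies in (0, 1).
Newton iteration, ψ⁰ = 0.5:
  ψ = 0.500: g = 0.1213, g' = -0.559 → ψ = 0.717
  ψ = 0.717: g = 0.0107, g' = -0.479 → ψ = 0.740
Converged at ψ = 0.740.
Compositions from xᵢ = zᵢ/(1+ψ(Kᵢ−1)), yᵢ = Kᵢxᵢ:
  1: x = 0.113, y = 0.378
  2: x = 0.041, y = 0.094
  3: x = 0.478, y = 0.361
  4: x = 0.368, y = 0.168

x_2 = 0.041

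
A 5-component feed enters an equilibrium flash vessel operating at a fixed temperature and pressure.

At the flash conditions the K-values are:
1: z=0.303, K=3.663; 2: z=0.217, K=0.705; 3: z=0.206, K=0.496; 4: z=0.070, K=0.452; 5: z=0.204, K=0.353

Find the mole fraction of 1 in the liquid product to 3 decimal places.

Material balance + equilibrium reduce to Σ zᵢ(Kᵢ−1)/(1+ψ(Kᵢ−1)) = 0.
Check two-phase: ΣzᵢKᵢ = 1.469 > 1 and Σzᵢ/Kᵢ = 1.539 > 1, so g(0) = 0.469 > 0 and g(1) = -0.539 < 0.
Iterate (Newton) starting at ψ = 0.52:
  ψ = 0.520: g = -0.1305, g' = -0.735 → ψ = 0.343
  ψ = 0.343: g = 0.0085, g' = -0.860 → ψ = 0.352
Converged at ψ = 0.352.
Compositions from xᵢ = zᵢ/(1+ψ(Kᵢ−1)), yᵢ = Kᵢxᵢ:
  1: x = 0.156, y = 0.573
  2: x = 0.242, y = 0.171
  3: x = 0.250, y = 0.124
  4: x = 0.087, y = 0.039
  5: x = 0.264, y = 0.093

x_1 = 0.156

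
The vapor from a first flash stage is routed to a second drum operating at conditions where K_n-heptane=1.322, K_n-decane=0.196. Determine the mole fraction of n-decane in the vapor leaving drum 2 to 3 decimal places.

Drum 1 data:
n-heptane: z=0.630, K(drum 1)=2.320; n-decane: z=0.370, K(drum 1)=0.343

Drum 1:
Let ψ₁ = V/F and solve Σ zᵢ(Kᵢ−1)/(1+ψ₁(Kᵢ−1)) = 0.
Check two-phase: ΣzᵢKᵢ = 1.589 > 1 and Σzᵢ/Kᵢ = 1.350 > 1, so g(0) = 0.589 > 0 and g(1) = -0.350 < 0.
Iterate (Newton) starting at ψ₁ = 0.49:
  ψ₁ = 0.490: g = 0.1465, g' = -0.752 → ψ₁ = 0.685
  ψ₁ = 0.685: g = -0.0051, g' = -0.831 → ψ₁ = 0.679
Converged at ψ₁ = 0.679.
Drum-1 compositions:
  n-heptane: x = 0.332, y = 0.771
  n-decane: x = 0.668, y = 0.229
Drum-2 feed = drum-1 vapor: z₂ = (0.7710, 0.2290).
Drum 2:
Rachford–Rice: g(ψ₂) = Σ zᵢ(Kᵢ−1)/(1+ψ₂(Kᵢ−1)) = 0.
Check two-phase: ΣzᵢKᵢ = 1.064 > 1 and Σzᵢ/Kᵢ = 1.752 > 1, so g(0) = 0.064 > 0 and g(1) = -0.752 < 0.
Iterate (Newton) starting at ψ₂ = 0.32:
  ψ₂ = 0.320: g = -0.0228, g' = -0.334 → ψ₂ = 0.252
  ψ₂ = 0.252: g = -0.0012, g' = -0.301 → ψ₂ = 0.248
Converged at ψ₂ = 0.248.
  n-heptane: x = 0.714, y = 0.944
  n-decane: x = 0.286, y = 0.056

y_n-decane (drum 2) = 0.056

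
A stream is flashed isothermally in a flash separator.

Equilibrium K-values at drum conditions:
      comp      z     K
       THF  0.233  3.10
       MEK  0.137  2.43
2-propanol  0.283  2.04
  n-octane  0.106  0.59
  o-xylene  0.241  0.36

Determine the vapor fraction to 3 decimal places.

ψ = 0.869

Let ψ = V/F and solve Σ zᵢ(Kᵢ−1)/(1+ψ(Kᵢ−1)) = 0.
g(0) = ΣzᵢKᵢ − 1 = 0.782 and g(1) = 1 − Σzᵢ/Kᵢ = -0.119, so a root lies in (0, 1).
Newton–Raphson from ψ = 0.5:
  ψ = 0.500: g = 0.2651, g' = -0.714 → ψ = 0.871
  ψ = 0.871: g = -0.0017, g' = -0.816 → ψ = 0.869
Converged at ψ = 0.869.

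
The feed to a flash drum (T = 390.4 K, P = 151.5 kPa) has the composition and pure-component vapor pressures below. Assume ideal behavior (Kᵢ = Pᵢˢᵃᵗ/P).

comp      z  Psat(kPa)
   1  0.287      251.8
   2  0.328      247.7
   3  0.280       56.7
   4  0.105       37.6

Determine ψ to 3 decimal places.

Raoult's law: Kᵢ = Pᵢˢᵃᵗ/P = Pᵢˢᵃᵗ/151.5.
  K_1 = 251.8/151.5 = 1.66205, K_2 = 247.7/151.5 = 1.63498, K_3 = 56.7/151.5 = 0.37426, K_4 = 37.6/151.5 = 0.24818
Rachford–Rice: g(ψ) = Σ zᵢ(Kᵢ−1)/(1+ψ(Kᵢ−1)) = 0.
Feasibility: ΣzᵢKᵢ = 1.144, Σzᵢ/Kᵢ = 1.545 — both > 1, two phases present.
Iterate (Newton) starting at ψ = 0.5:
  ψ = 0.500: g = -0.0806, g' = -0.532 → ψ = 0.348
  ψ = 0.348: g = -0.0061, g' = -0.460 → ψ = 0.335
Converged at ψ = 0.335.

ψ = 0.335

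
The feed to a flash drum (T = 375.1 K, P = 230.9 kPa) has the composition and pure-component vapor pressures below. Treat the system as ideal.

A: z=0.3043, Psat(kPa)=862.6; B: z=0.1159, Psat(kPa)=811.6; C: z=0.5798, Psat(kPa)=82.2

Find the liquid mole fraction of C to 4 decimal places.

x_C = 0.8058

Raoult's law: Kᵢ = Pᵢˢᵃᵗ/P = Pᵢˢᵃᵗ/230.9.
  K_A = 862.6/230.9 = 3.735816, K_B = 811.6/230.9 = 3.514942, K_C = 82.2/230.9 = 0.355998
Iterate (Newton) starting at V/F = 0.5:
  V/F = 0.5000: g = -0.07003, g' = -1.0732 → V/F = 0.4347
  V/F = 0.4347: g = 0.00090, g' = -1.1063 → V/F = 0.4356
Converged at V/F = 0.4356.
Compositions from xᵢ = zᵢ/(1+V/F(Kᵢ−1)), yᵢ = Kᵢxᵢ:
  A: x = 0.1388, y = 0.5187
  B: x = 0.0553, y = 0.1944
  C: x = 0.8058, y = 0.2869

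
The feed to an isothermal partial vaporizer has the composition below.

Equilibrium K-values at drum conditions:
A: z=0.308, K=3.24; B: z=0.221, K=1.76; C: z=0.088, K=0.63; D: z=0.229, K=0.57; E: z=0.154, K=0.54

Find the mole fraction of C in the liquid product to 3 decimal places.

Newton iteration, ψ⁰ = 0.5:
  ψ = 0.500: g = 0.1898, g' = -0.553 → ψ = 0.843
  ψ = 0.843: g = 0.0236, g' = -0.449 → ψ = 0.896
Converged at ψ = 0.896.
Compositions from xᵢ = zᵢ/(1+ψ(Kᵢ−1)), yᵢ = Kᵢxᵢ:
  A: x = 0.102, y = 0.332
  B: x = 0.131, y = 0.231
  C: x = 0.132, y = 0.083
  D: x = 0.372, y = 0.212
  E: x = 0.262, y = 0.141

x_C = 0.132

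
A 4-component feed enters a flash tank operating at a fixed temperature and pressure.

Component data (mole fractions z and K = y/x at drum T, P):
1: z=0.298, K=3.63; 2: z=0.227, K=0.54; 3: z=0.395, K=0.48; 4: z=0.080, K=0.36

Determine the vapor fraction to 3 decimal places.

Let ψ = V/F and solve Σ zᵢ(Kᵢ−1)/(1+ψ(Kᵢ−1)) = 0.
Feasibility: ΣzᵢKᵢ = 1.423, Σzᵢ/Kᵢ = 1.548 — both > 1, two phases present.
Newton iteration, ψ⁰ = 0.36:
  ψ = 0.360: g = -0.0418, g' = -0.830 → ψ = 0.310
  ψ = 0.310: g = 0.0015, g' = -0.894 → ψ = 0.311
Converged at ψ = 0.311.

ψ = 0.311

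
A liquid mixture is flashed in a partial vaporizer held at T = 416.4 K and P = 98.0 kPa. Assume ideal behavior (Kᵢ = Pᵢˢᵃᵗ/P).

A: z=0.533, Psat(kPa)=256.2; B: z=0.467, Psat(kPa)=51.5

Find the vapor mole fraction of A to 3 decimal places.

Raoult's law: Kᵢ = Pᵢˢᵃᵗ/P = Pᵢˢᵃᵗ/98.0.
  K_A = 256.2/98.0 = 2.61429, K_B = 51.5/98.0 = 0.52551
Material balance + equilibrium reduce to Σ zᵢ(Kᵢ−1)/(1+β(Kᵢ−1)) = 0.
Feasibility: ΣzᵢKᵢ = 1.639, Σzᵢ/Kᵢ = 1.093 — both > 1, two phases present.
Binary case is linear: z₁(K₁−1)(1+β(K₂−1)) + z₂(K₂−1)(1+β(K₁−1)) = 0
⇒ β = [z₁(K₁−1)+z₂(K₂−1)] / [−(K₁−1)(K₂−1)] = 0.6388/0.7660 = 0.834
Compositions from xᵢ = zᵢ/(1+β(Kᵢ−1)), yᵢ = Kᵢxᵢ:
  A: x = 0.227, y = 0.594
  B: x = 0.773, y = 0.406

y_A = 0.594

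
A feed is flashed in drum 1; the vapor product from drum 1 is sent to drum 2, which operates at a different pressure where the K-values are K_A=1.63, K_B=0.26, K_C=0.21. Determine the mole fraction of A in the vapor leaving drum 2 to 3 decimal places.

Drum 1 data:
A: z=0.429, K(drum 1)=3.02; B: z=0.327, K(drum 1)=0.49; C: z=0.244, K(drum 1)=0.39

y_A (drum 2) = 0.891

Drum 1:
Rachford–Rice: g(ψ₁) = Σ zᵢ(Kᵢ−1)/(1+ψ₁(Kᵢ−1)) = 0.
Check two-phase: ΣzᵢKᵢ = 1.551 > 1 and Σzᵢ/Kᵢ = 1.435 > 1, so g(0) = 0.551 > 0 and g(1) = -0.435 < 0.
Newton–Raphson from ψ₁ = 0.5:
  ψ₁ = 0.500: g = -0.0069, g' = -0.774 → ψ₁ = 0.491
Converged at ψ₁ = 0.491.
Drum-1 compositions:
  A: x = 0.215, y = 0.650
  B: x = 0.436, y = 0.214
  C: x = 0.348, y = 0.136
Drum-2 feed = drum-1 vapor: z₂ = (0.6504, 0.2138, 0.1359).
Drum 2:
Material balance + equilibrium reduce to Σ zᵢ(Kᵢ−1)/(1+ψ₂(Kᵢ−1)) = 0.
Feasibility: ΣzᵢKᵢ = 1.144, Σzᵢ/Kᵢ = 1.868 — both > 1, two phases present.
Iterate (Newton) starting at ψ₂ = 0.5:
  ψ₂ = 0.500: g = -0.1169, g' = -0.676 → ψ₂ = 0.327
  ψ₂ = 0.327: g = -0.0137, g' = -0.535 → ψ₂ = 0.301
Converged at ψ₂ = 0.301.
  A: x = 0.547, y = 0.891
  B: x = 0.275, y = 0.072
  C: x = 0.178, y = 0.037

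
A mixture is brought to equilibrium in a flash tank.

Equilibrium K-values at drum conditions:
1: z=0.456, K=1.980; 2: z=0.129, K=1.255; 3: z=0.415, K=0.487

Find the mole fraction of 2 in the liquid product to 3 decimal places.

x_2 = 0.112

Rachford–Rice: g(β) = Σ zᵢ(Kᵢ−1)/(1+β(Kᵢ−1)) = 0.
Check two-phase: ΣzᵢKᵢ = 1.267 > 1 and Σzᵢ/Kᵢ = 1.185 > 1, so g(0) = 0.267 > 0 and g(1) = -0.185 < 0.
Newton iteration, β⁰ = 0.5:
  β = 0.500: g = 0.0428, g' = -0.401 → β = 0.607
  β = 0.607: g = -0.0003, g' = -0.409 → β = 0.606
Converged at β = 0.606.
Compositions from xᵢ = zᵢ/(1+β(Kᵢ−1)), yᵢ = Kᵢxᵢ:
  1: x = 0.286, y = 0.567
  2: x = 0.112, y = 0.140
  3: x = 0.602, y = 0.293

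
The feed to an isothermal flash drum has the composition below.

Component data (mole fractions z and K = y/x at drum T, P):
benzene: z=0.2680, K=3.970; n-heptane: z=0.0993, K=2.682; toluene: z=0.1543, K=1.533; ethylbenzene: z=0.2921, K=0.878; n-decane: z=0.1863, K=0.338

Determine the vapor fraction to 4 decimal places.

Material balance + equilibrium reduce to Σ zᵢ(Kᵢ−1)/(1+ψ(Kᵢ−1)) = 0.
Check two-phase: ΣzᵢKᵢ = 1.8863 > 1 and Σzᵢ/Kᵢ = 1.0891 > 1, so g(0) = 0.8863 > 0 and g(1) = -0.0891 < 0.
Newton–Raphson from ψ = 0.5:
  ψ = 0.5000: g = 0.25366, g' = -0.6804 → ψ = 0.8728
  ψ = 0.8728: g = 0.01337, g' = -0.7132 → ψ = 0.8916
  ψ = 0.8916: g = -0.00019, g' = -0.7344 → ψ = 0.8913
Converged at ψ = 0.8913.

ψ = 0.8913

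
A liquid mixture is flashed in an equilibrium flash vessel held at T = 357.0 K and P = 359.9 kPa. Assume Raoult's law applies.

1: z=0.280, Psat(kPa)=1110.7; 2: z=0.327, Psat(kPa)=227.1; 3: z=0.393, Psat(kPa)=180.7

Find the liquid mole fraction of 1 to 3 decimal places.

x_1 = 0.174

Raoult's law: Kᵢ = Pᵢˢᵃᵗ/P = Pᵢˢᵃᵗ/359.9.
  K_1 = 1110.7/359.9 = 3.08614, K_2 = 227.1/359.9 = 0.63101, K_3 = 180.7/359.9 = 0.50208
Rachford–Rice: g(V/F) = Σ zᵢ(Kᵢ−1)/(1+V/F(Kᵢ−1)) = 0.
Check two-phase: ΣzᵢKᵢ = 1.268 > 1 and Σzᵢ/Kᵢ = 1.392 > 1, so g(0) = 0.268 > 0 and g(1) = -0.392 < 0.
Newton iteration, V/F⁰ = 0.5:
  V/F = 0.500: g = -0.1226, g' = -0.532 → V/F = 0.269
  V/F = 0.269: g = 0.0140, g' = -0.684 → V/F = 0.290
Converged at V/F = 0.290.
Compositions from xᵢ = zᵢ/(1+V/F(Kᵢ−1)), yᵢ = Kᵢxᵢ:
  1: x = 0.174, y = 0.538
  2: x = 0.366, y = 0.231
  3: x = 0.459, y = 0.231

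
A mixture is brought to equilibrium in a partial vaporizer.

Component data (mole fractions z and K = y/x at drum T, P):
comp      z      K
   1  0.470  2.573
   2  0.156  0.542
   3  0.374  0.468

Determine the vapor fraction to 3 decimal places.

ψ = 0.583

Material balance + equilibrium reduce to Σ zᵢ(Kᵢ−1)/(1+ψ(Kᵢ−1)) = 0.
Check two-phase: ΣzᵢKᵢ = 1.469 > 1 and Σzᵢ/Kᵢ = 1.270 > 1, so g(0) = 0.469 > 0 and g(1) = -0.270 < 0.
Newton iteration, ψ⁰ = 0.4:
  ψ = 0.400: g = 0.1136, g' = -0.658 → ψ = 0.573
  ψ = 0.573: g = 0.0060, g' = -0.601 → ψ = 0.583
Converged at ψ = 0.583.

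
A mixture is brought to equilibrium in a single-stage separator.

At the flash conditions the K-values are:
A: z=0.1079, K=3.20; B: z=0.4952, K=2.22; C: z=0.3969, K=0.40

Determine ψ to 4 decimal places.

Newton–Raphson from ψ = 0.5:
  ψ = 0.5000: g = 0.14808, g' = -0.6944 → ψ = 0.7133
  ψ = 0.7133: g = -0.00086, g' = -0.7265 → ψ = 0.7121
Converged at ψ = 0.7121.

ψ = 0.7121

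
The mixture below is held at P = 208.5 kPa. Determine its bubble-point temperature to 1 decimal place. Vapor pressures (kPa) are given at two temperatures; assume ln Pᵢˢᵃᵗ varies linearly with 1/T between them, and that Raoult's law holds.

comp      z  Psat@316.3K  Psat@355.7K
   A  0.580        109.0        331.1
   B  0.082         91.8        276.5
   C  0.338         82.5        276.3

T = 341.1 K

Bubble-point temperature: ΣzᵢPᵢˢᵃᵗ(T) = P. Interpolate ln Pᵢˢᵃᵗ = aᵢ + bᵢ/T.
  T = 316.3 K: ΣzᵢPᵢˢᵃᵗ = 98.63 kPa
  T = 355.7 K: ΣzᵢPᵢˢᵃᵗ = 308.10 kPa
  T = 336.0 K: ΣzᵢPᵢˢᵃᵗ = 180.20 kPa
  T = 345.9 K: ΣzᵢPᵢˢᵃᵗ = 237.74 kPa
  T = 340.9 K: ΣzᵢPᵢˢᵃᵗ = 207.10 kPa
  T = 343.4 K: ΣzᵢPᵢˢᵃᵗ = 222.00 kPa
Interpolating between 340.9 K and 343.4 K gives T ≈ 341.1 K.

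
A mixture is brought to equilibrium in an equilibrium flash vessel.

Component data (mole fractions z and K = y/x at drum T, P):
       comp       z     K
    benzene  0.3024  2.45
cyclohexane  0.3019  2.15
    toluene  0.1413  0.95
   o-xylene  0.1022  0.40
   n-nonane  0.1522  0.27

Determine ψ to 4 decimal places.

ψ = 0.7899

Material balance + equilibrium reduce to Σ zᵢ(Kᵢ−1)/(1+ψ(Kᵢ−1)) = 0.
Check two-phase: ΣzᵢKᵢ = 1.6062 > 1 and Σzᵢ/Kᵢ = 1.2318 > 1, so g(0) = 0.6062 > 0 and g(1) = -0.2318 < 0.
Iterate (Newton) starting at ψ = 0.5:
  ψ = 0.5000: g = 0.20481, g' = -0.6512 → ψ = 0.8145
  ψ = 0.8145: g = -0.02104, g' = -0.8747 → ψ = 0.7904
  ψ = 0.7904: g = -0.00050, g' = -0.8344 → ψ = 0.7899
Converged at ψ = 0.7899.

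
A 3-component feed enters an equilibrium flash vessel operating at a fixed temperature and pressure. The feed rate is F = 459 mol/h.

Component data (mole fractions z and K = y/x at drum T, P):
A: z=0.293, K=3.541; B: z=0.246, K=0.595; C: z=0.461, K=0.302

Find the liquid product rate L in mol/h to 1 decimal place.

L = 362.8 mol/h

Material balance + equilibrium reduce to Σ zᵢ(Kᵢ−1)/(1+β(Kᵢ−1)) = 0.
g(0) = ΣzᵢKᵢ − 1 = 0.323 and g(1) = 1 − Σzᵢ/Kᵢ = -1.023, so a root lies in (0, 1).
Newton iteration, β⁰ = 0.4:
  β = 0.400: g = -0.1961, g' = -0.955 → β = 0.195
  β = 0.195: g = 0.0176, g' = -1.195 → β = 0.209
  β = 0.209: g = 0.0002, g' = -1.162 → β = 0.210
Converged at β = 0.210.
Then V = β·F = 0.2096·459 = 96.2 mol/h and L = F − V = 362.8 mol/h.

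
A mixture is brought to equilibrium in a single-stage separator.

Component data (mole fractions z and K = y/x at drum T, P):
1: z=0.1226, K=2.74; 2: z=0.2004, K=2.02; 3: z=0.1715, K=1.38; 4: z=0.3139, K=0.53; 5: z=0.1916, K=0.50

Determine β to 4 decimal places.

β = 0.4611

Newton iteration, β⁰ = 0.5:
  β = 0.5000: g = -0.01638, g' = -0.4187 → β = 0.4609
  β = 0.4609: g = 0.00007, g' = -0.4226 → β = 0.4611
Converged at β = 0.4611.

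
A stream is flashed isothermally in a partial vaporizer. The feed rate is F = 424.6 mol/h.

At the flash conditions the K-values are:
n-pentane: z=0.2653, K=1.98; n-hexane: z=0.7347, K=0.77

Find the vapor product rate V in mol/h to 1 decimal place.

V = 171.4 mol/h

Material balance + equilibrium reduce to Σ zᵢ(Kᵢ−1)/(1+β(Kᵢ−1)) = 0.
g(0) = ΣzᵢKᵢ − 1 = 0.0910 and g(1) = 1 − Σzᵢ/Kᵢ = -0.0881, so a root lies in (0, 1).
Newton–Raphson from β = 0.5:
  β = 0.5000: g = -0.01645, g' = -0.1644 → β = 0.4000
  β = 0.4000: g = 0.00068, g' = -0.1786 → β = 0.4038
Converged at β = 0.4038.
Then V = β·F = 0.4038·424.6 = 171.4 mol/h and L = F − V = 253.2 mol/h.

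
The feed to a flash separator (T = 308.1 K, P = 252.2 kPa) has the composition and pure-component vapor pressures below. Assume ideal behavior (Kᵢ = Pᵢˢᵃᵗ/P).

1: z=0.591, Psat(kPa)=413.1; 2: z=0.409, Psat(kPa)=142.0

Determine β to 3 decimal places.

β = 0.711

Raoult's law: Kᵢ = Pᵢˢᵃᵗ/P = Pᵢˢᵃᵗ/252.2.
  K_1 = 413.1/252.2 = 1.63799, K_2 = 142.0/252.2 = 0.56305
Rachford–Rice: g(β) = Σ zᵢ(Kᵢ−1)/(1+β(Kᵢ−1)) = 0.
Feasibility: ΣzᵢKᵢ = 1.198, Σzᵢ/Kᵢ = 1.087 — both > 1, two phases present.
Binary case is linear: z₁(K₁−1)(1+β(K₂−1)) + z₂(K₂−1)(1+β(K₁−1)) = 0
⇒ β = [z₁(K₁−1)+z₂(K₂−1)] / [−(K₁−1)(K₂−1)] = 0.1983/0.2788 = 0.711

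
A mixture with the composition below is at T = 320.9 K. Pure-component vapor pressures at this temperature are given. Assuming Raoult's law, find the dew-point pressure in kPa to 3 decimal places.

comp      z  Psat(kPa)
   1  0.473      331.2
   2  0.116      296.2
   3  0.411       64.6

At the dew point ψ → 1, so Σzᵢ/Kᵢ = 1 with Kᵢ = Pᵢˢᵃᵗ/P ⇒ 1/P = Σzᵢ/Pᵢˢᵃᵗ.
1/P = 0.473/331.2 + 0.116/296.2 + 0.411/64.6 = 0.008182 ⇒ P = 122.220 kPa

Pdew = 122.220 kPa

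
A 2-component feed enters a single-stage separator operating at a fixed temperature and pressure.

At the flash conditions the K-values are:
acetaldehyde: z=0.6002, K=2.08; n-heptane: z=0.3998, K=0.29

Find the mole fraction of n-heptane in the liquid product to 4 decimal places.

x_n-heptane = 0.6034

Rachford–Rice: g(β) = Σ zᵢ(Kᵢ−1)/(1+β(Kᵢ−1)) = 0.
g(0) = ΣzᵢKᵢ − 1 = 0.3644 and g(1) = 1 − Σzᵢ/Kᵢ = -0.6672, so a root lies in (0, 1).
Binary case is linear: z₁(K₁−1)(1+β(K₂−1)) + z₂(K₂−1)(1+β(K₁−1)) = 0
⇒ β = [z₁(K₁−1)+z₂(K₂−1)] / [−(K₁−1)(K₂−1)] = 0.36436/0.76680 = 0.4752
Compositions from xᵢ = zᵢ/(1+β(Kᵢ−1)), yᵢ = Kᵢxᵢ:
  acetaldehyde: x = 0.3966, y = 0.8250
  n-heptane: x = 0.6034, y = 0.1750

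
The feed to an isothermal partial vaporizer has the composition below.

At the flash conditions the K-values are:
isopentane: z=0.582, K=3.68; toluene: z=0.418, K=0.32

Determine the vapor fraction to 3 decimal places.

ψ = 0.700

Let ψ = V/F and solve Σ zᵢ(Kᵢ−1)/(1+ψ(Kᵢ−1)) = 0.
Feasibility: ΣzᵢKᵢ = 2.276, Σzᵢ/Kᵢ = 1.464 — both > 1, two phases present.
Binary case is linear: z₁(K₁−1)(1+ψ(K₂−1)) + z₂(K₂−1)(1+ψ(K₁−1)) = 0
⇒ ψ = [z₁(K₁−1)+z₂(K₂−1)] / [−(K₁−1)(K₂−1)] = 1.2755/1.8224 = 0.700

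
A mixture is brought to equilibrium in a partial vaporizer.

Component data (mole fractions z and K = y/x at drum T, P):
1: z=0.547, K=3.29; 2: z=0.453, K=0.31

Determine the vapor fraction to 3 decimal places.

ψ = 0.595

Material balance + equilibrium reduce to Σ zᵢ(Kᵢ−1)/(1+ψ(Kᵢ−1)) = 0.
g(0) = ΣzᵢKᵢ − 1 = 0.940 and g(1) = 1 − Σzᵢ/Kᵢ = -0.628, so a root lies in (0, 1).
Iterate (Newton) starting at ψ = 0.51:
  ψ = 0.510: g = 0.0955, g' = -1.124 → ψ = 0.595
Converged at ψ = 0.595.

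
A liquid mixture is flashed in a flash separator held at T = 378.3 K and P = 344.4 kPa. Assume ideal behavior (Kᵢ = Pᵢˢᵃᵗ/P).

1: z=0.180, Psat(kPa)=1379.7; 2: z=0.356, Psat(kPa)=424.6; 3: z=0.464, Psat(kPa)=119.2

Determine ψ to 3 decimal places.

Raoult's law: Kᵢ = Pᵢˢᵃᵗ/P = Pᵢˢᵃᵗ/344.4.
  K_1 = 1379.7/344.4 = 4.00610, K_2 = 424.6/344.4 = 1.23287, K_3 = 119.2/344.4 = 0.34611
Newton–Raphson from ψ = 0.47:
  ψ = 0.470: g = -0.1390, g' = -0.709 → ψ = 0.274
  ψ = 0.274: g = 0.0052, g' = -0.801 → ψ = 0.280
Converged at ψ = 0.280.

ψ = 0.280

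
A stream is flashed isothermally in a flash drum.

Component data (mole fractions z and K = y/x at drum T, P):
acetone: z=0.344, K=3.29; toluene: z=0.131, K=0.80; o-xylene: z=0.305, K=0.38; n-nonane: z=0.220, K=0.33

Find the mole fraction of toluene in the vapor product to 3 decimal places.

y_toluene = 0.112

Let ψ = V/F and solve Σ zᵢ(Kᵢ−1)/(1+ψ(Kᵢ−1)) = 0.
Feasibility: ΣzᵢKᵢ = 1.425, Σzᵢ/Kᵢ = 1.738 — both > 1, two phases present.
Newton iteration, ψ⁰ = 0.5:
  ψ = 0.500: g = -0.1576, g' = -0.868 → ψ = 0.318
  ψ = 0.318: g = 0.0045, g' = -0.951 → ψ = 0.323
Converged at ψ = 0.323.
Compositions from xᵢ = zᵢ/(1+ψ(Kᵢ−1)), yᵢ = Kᵢxᵢ:
  acetone: x = 0.198, y = 0.650
  toluene: x = 0.140, y = 0.112
  o-xylene: x = 0.381, y = 0.145
  n-nonane: x = 0.281, y = 0.093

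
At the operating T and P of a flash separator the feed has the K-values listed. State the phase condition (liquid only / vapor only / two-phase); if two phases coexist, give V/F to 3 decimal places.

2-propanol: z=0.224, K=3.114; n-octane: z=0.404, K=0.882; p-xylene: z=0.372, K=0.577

ΣzᵢKᵢ = 1.269; Σzᵢ/Kᵢ = 1.175.
Both exceed 1, so a two-phase solution exists.
Newton–Raphson from ψ = 0.5:
  ψ = 0.500: g = -0.0200, g' = -0.350 → ψ = 0.443
  ψ = 0.443: g = 0.0007, g' = -0.374 → ψ = 0.445
Converged at ψ = 0.445.

two-phase, V/F = 0.445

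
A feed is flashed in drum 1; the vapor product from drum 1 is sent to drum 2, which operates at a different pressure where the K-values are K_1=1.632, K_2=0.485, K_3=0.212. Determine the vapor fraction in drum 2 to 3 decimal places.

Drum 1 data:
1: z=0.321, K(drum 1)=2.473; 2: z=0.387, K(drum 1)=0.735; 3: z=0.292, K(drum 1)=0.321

Drum 1:
Rachford–Rice: g(ψ₁) = Σ zᵢ(Kᵢ−1)/(1+ψ₁(Kᵢ−1)) = 0.
Check two-phase: ΣzᵢKᵢ = 1.172 > 1 and Σzᵢ/Kᵢ = 1.566 > 1, so g(0) = 0.172 > 0 and g(1) = -0.566 < 0.
Newton–Raphson from ψ₁ = 0.39:
  ψ₁ = 0.390: g = -0.0837, g' = -0.564 → ψ₁ = 0.241
  ψ₁ = 0.241: g = 0.0021, g' = -0.603 → ψ₁ = 0.245
Converged at ψ₁ = 0.245.
Drum-1 compositions:
  1: x = 0.236, y = 0.583
  2: x = 0.414, y = 0.304
  3: x = 0.350, y = 0.112
Drum-2 feed = drum-1 vapor: z₂ = (0.5834, 0.3042, 0.1124).
Drum 2:
Newton–Raphson from ψ₂ = 0.5:
  ψ₂ = 0.500: g = -0.0770, g' = -0.471 → ψ₂ = 0.336
  ψ₂ = 0.336: g = -0.0060, g' = -0.406 → ψ₂ = 0.322
Converged at ψ₂ = 0.322.
  1: x = 0.485, y = 0.791
  2: x = 0.365, y = 0.177
  3: x = 0.151, y = 0.032

V/F (drum 2) = 0.322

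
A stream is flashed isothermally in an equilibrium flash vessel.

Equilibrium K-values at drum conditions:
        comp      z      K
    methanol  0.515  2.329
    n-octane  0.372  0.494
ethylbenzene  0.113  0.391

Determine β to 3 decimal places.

β = 0.604

Let β = V/F and solve Σ zᵢ(Kᵢ−1)/(1+β(Kᵢ−1)) = 0.
Check two-phase: ΣzᵢKᵢ = 1.427 > 1 and Σzᵢ/Kᵢ = 1.263 > 1, so g(0) = 0.427 > 0 and g(1) = -0.263 < 0.
Newton–Raphson from β = 0.5:
  β = 0.500: g = 0.0603, g' = -0.586 → β = 0.603
  β = 0.603: g = 0.0004, g' = -0.582 → β = 0.604
Converged at β = 0.604.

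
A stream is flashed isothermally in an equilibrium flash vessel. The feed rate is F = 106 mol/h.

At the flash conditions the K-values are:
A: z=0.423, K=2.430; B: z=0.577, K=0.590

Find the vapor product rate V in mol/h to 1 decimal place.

Rachford–Rice: g(V/F) = Σ zᵢ(Kᵢ−1)/(1+V/F(Kᵢ−1)) = 0.
Feasibility: ΣzᵢKᵢ = 1.368, Σzᵢ/Kᵢ = 1.152 — both > 1, two phases present.
Newton iteration, V/F⁰ = 0.35:
  V/F = 0.350: g = 0.1269, g' = -0.516 → V/F = 0.596
  V/F = 0.596: g = 0.0136, g' = -0.422 → V/F = 0.628
Converged at V/F = 0.628.
Then V = V/F·F = 0.6282·106 = 66.6 mol/h and L = F − V = 39.4 mol/h.

V = 66.6 mol/h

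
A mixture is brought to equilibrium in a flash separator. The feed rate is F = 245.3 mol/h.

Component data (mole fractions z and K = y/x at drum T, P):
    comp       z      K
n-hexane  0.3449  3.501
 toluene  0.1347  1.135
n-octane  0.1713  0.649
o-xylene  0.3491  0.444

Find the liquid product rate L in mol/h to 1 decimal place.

L = 100.3 mol/h

Rachford–Rice: g(V/F) = Σ zᵢ(Kᵢ−1)/(1+V/F(Kᵢ−1)) = 0.
Check two-phase: ΣzᵢKᵢ = 1.6266 > 1 and Σzᵢ/Kᵢ = 1.2674 > 1, so g(0) = 0.6266 > 0 and g(1) = -0.2674 < 0.
Newton iteration, V/F⁰ = 0.5:
  V/F = 0.5000: g = 0.05856, g' = -0.6662 → V/F = 0.5879
  V/F = 0.5879: g = 0.00191, g' = -0.6273 → V/F = 0.5910
Converged at V/F = 0.5910.
Then V = V/F·F = 0.5910·245.3 = 145.0 mol/h and L = F − V = 100.3 mol/h.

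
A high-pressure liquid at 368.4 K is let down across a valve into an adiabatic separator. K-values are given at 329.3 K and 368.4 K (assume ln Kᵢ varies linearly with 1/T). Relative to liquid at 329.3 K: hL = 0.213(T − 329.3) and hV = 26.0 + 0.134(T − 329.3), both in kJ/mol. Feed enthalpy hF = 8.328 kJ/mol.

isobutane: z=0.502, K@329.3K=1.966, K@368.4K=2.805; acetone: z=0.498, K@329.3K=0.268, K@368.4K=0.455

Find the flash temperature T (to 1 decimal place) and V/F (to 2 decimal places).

T = 336.5 K, V/F = 0.27

Adiabatic flash: solve Rachford–Rice at each trial T, then check hF = ψ·hV(T) + (1−ψ)·hL(T).
  T = 329.3 K: K = (1.966, 0.268), RR gives ψ = 0.170, H_out = 4.427 kJ/mol
  T = 368.4 K: K = (2.805, 0.455), RR gives ψ = 0.645, H_out = 23.111 kJ/mol
  T = 348.9 K: K = (2.373, 0.355), RR gives ψ = 0.415, H_out = 14.326 kJ/mol
  T = 339.1 K: K = (2.166, 0.310), RR gives ψ = 0.300, H_out = 9.652 kJ/mol
  T = 334.2 K: K = (2.065, 0.288), RR gives ψ = 0.238, H_out = 7.133 kJ/mol
  T = 336.6 K: K = (2.114, 0.299), RR gives ψ = 0.269, H_out = 8.387 kJ/mol
Linear interpolation between T = 334.2 (H_out = 7.133) and T = 336.6 (H_out = 8.387) on hF = 8.328 gives T ≈ 336.5 K, at which ψ = 0.27.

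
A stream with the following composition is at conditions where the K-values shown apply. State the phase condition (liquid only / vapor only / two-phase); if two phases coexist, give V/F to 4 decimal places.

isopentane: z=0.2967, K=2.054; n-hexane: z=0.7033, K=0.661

two-phase, V/F = 0.2080

ΣzᵢKᵢ = 1.0743; Σzᵢ/Kᵢ = 1.2084.
Both exceed 1, so a two-phase solution exists.
Material balance + equilibrium reduce to Σ zᵢ(Kᵢ−1)/(1+ψ(Kᵢ−1)) = 0.
Newton–Raphson from ψ = 0.5:
  ψ = 0.5000: g = -0.08228, g' = -0.2585 → ψ = 0.1817
  ψ = 0.1817: g = 0.00838, g' = -0.3239 → ψ = 0.2076
  ψ = 0.2076: g = 0.00011, g' = -0.3154 → ψ = 0.2080
Converged at ψ = 0.2080.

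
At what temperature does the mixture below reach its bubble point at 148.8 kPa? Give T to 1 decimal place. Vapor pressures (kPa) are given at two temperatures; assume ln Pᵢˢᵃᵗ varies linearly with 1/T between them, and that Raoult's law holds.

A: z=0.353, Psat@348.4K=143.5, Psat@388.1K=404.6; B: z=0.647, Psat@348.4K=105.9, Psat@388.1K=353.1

Bubble-point temperature: ΣzᵢPᵢˢᵃᵗ(T) = P. Interpolate ln Pᵢˢᵃᵗ = aᵢ + bᵢ/T.
  T = 348.4 K: ΣzᵢPᵢˢᵃᵗ = 119.17 kPa
  T = 388.1 K: ΣzᵢPᵢˢᵃᵗ = 371.28 kPa
  T = 368.2 K: ΣzᵢPᵢˢᵃᵗ = 216.40 kPa
  T = 358.3 K: ΣzᵢPᵢˢᵃᵗ = 161.88 kPa
  T = 353.4 K: ΣzᵢPᵢˢᵃᵗ = 139.40 kPa
  T = 355.9 K: ΣzᵢPᵢˢᵃᵗ = 150.52 kPa
Interpolating between 353.4 K and 355.9 K gives T ≈ 355.5 K.

T = 355.5 K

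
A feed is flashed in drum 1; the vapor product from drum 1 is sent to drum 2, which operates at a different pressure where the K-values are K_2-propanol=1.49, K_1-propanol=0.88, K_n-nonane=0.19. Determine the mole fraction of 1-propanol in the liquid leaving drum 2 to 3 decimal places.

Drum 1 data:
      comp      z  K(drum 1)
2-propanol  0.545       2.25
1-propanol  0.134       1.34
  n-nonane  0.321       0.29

x_1-propanol (drum 2) = 0.158

Drum 1:
Newton–Raphson from ψ₁ = 0.5:
  ψ₁ = 0.500: g = 0.1048, g' = -0.723 → ψ₁ = 0.645
  ψ₁ = 0.645: g = -0.0060, g' = -0.822 → ψ₁ = 0.638
Converged at ψ₁ = 0.638.
Drum-1 compositions:
  2-propanol: x = 0.303, y = 0.682
  1-propanol: x = 0.110, y = 0.148
  n-nonane: x = 0.587, y = 0.170
Drum-2 feed = drum-1 vapor: z₂ = (0.6823, 0.1476, 0.1701).
Drum 2:
Material balance + equilibrium reduce to Σ zᵢ(Kᵢ−1)/(1+ψ₂(Kᵢ−1)) = 0.
Feasibility: ΣzᵢKᵢ = 1.179, Σzᵢ/Kᵢ = 1.521 — both > 1, two phases present.
Iterate (Newton) starting at ψ₂ = 0.49:
  ψ₂ = 0.490: g = 0.0223, g' = -0.416 → ψ₂ = 0.544
  ψ₂ = 0.544: g = -0.0012, g' = -0.461 → ψ₂ = 0.541
Converged at ψ₂ = 0.541.
  2-propanol: x = 0.539, y = 0.804
  1-propanol: x = 0.158, y = 0.139
  n-nonane: x = 0.303, y = 0.058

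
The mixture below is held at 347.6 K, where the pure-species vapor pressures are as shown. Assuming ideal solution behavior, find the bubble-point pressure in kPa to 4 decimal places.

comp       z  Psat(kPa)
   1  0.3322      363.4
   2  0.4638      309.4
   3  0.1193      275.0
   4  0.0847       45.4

At the bubble point ψ → 0, so ΣzᵢKᵢ = 1 with Kᵢ = Pᵢˢᵃᵗ/P ⇒ P = ΣzᵢPᵢˢᵃᵗ.
P = 0.3322·363.4 + 0.4638·309.4 + 0.1193·275.0 + 0.0847·45.4 = 300.8741 kPa

Pbub = 300.8741 kPa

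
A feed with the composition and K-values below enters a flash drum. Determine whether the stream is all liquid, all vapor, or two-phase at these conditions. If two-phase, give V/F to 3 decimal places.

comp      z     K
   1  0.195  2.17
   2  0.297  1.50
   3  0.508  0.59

two-phase, V/F = 0.503

ΣzᵢKᵢ = 1.168; Σzᵢ/Kᵢ = 1.149.
Both exceed 1, so a two-phase solution exists.
Rachford–Rice: g(ψ) = Σ zᵢ(Kᵢ−1)/(1+ψ(Kᵢ−1)) = 0.
Newton iteration, ψ⁰ = 0.5:
  ψ = 0.500: g = 0.0008, g' = -0.289 → ψ = 0.503
Converged at ψ = 0.503.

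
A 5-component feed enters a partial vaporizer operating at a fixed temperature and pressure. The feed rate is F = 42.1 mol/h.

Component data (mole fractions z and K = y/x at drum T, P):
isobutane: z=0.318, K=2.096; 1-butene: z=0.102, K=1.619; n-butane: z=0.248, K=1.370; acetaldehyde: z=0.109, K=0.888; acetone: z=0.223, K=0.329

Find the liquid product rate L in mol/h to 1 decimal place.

L = 11.2 mol/h

Rachford–Rice: g(ψ) = Σ zᵢ(Kᵢ−1)/(1+ψ(Kᵢ−1)) = 0.
Feasibility: ΣzᵢKᵢ = 1.342, Σzᵢ/Kᵢ = 1.196 — both > 1, two phases present.
Newton–Raphson from ψ = 0.56:
  ψ = 0.560: g = 0.0861, g' = -0.451 → ψ = 0.751
  ψ = 0.751: g = -0.0089, g' = -0.564 → ψ = 0.735
Converged at ψ = 0.735.
Then V = ψ·F = 0.7350·42.1 = 30.9 mol/h and L = F − V = 11.2 mol/h.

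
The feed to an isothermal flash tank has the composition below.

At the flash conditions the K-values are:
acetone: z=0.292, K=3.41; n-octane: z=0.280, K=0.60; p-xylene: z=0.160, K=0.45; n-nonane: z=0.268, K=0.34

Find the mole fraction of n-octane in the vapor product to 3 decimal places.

y_n-octane = 0.187

Material balance + equilibrium reduce to Σ zᵢ(Kᵢ−1)/(1+β(Kᵢ−1)) = 0.
Feasibility: ΣzᵢKᵢ = 1.327, Σzᵢ/Kᵢ = 1.696 — both > 1, two phases present.
Iterate (Newton) starting at β = 0.67:
  β = 0.670: g = -0.3403, g' = -0.828 → β = 0.259
  β = 0.259: g = -0.0077, g' = -0.934 → β = 0.251
Converged at β = 0.251.
Compositions from xᵢ = zᵢ/(1+β(Kᵢ−1)), yᵢ = Kᵢxᵢ:
  acetone: x = 0.182, y = 0.621
  n-octane: x = 0.311, y = 0.187
  p-xylene: x = 0.186, y = 0.084
  n-nonane: x = 0.321, y = 0.109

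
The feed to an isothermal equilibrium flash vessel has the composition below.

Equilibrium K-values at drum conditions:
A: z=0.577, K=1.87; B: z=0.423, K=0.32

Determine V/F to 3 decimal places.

V/F = 0.362

Material balance + equilibrium reduce to Σ zᵢ(Kᵢ−1)/(1+V/F(Kᵢ−1)) = 0.
Feasibility: ΣzᵢKᵢ = 1.214, Σzᵢ/Kᵢ = 1.630 — both > 1, two phases present.
Binary case is linear: z₁(K₁−1)(1+V/F(K₂−1)) + z₂(K₂−1)(1+V/F(K₁−1)) = 0
⇒ V/F = [z₁(K₁−1)+z₂(K₂−1)] / [−(K₁−1)(K₂−1)] = 0.2144/0.5916 = 0.362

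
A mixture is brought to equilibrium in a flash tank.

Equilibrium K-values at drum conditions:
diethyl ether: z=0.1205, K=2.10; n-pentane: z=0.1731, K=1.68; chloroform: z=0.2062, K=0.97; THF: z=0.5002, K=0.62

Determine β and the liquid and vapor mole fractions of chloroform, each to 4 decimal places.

β = 0.2014, x_chloroform = 0.2075, y_chloroform = 0.2012

Let β = V/F and solve Σ zᵢ(Kᵢ−1)/(1+β(Kᵢ−1)) = 0.
g(0) = ΣzᵢKᵢ − 1 = 0.0540 and g(1) = 1 − Σzᵢ/Kᵢ = -0.1798, so a root lies in (0, 1).
Newton iteration, β⁰ = 0.68:
  β = 0.6800: g = -0.10630, g' = -0.2167 → β = 0.1894
  β = 0.1894: g = 0.00294, g' = -0.2467 → β = 0.2013
  β = 0.2013: g = 0.00001, g' = -0.2445 → β = 0.2014
Converged at β = 0.2014.
Compositions from xᵢ = zᵢ/(1+β(Kᵢ−1)), yᵢ = Kᵢxᵢ:
  diethyl ether: x = 0.0987, y = 0.2072
  n-pentane: x = 0.1523, y = 0.2558
  chloroform: x = 0.2075, y = 0.2012
  THF: x = 0.5416, y = 0.3358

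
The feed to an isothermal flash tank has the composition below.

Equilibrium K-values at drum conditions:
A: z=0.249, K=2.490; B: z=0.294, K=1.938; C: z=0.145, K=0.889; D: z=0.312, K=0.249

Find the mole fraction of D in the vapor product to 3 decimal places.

y_D = 0.126

Rachford–Rice: g(ψ) = Σ zᵢ(Kᵢ−1)/(1+ψ(Kᵢ−1)) = 0.
g(0) = ΣzᵢKᵢ − 1 = 0.396 and g(1) = 1 − Σzᵢ/Kᵢ = -0.668, so a root lies in (0, 1).
Newton iteration, ψ⁰ = 0.42:
  ψ = 0.420: g = 0.0669, g' = -0.720 → ψ = 0.513
  ψ = 0.513: g = -0.0017, g' = -0.763 → ψ = 0.511
Converged at ψ = 0.511.
Compositions from xᵢ = zᵢ/(1+ψ(Kᵢ−1)), yᵢ = Kᵢxᵢ:
  A: x = 0.141, y = 0.352
  B: x = 0.199, y = 0.385
  C: x = 0.154, y = 0.137
  D: x = 0.506, y = 0.126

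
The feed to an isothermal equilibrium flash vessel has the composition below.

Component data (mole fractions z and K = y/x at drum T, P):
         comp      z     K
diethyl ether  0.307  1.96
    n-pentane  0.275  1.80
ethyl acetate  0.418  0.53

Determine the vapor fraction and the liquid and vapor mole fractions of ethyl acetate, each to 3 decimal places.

Let ψ = V/F and solve Σ zᵢ(Kᵢ−1)/(1+ψ(Kᵢ−1)) = 0.
Check two-phase: ΣzᵢKᵢ = 1.318 > 1 and Σzᵢ/Kᵢ = 1.098 > 1, so g(0) = 0.318 > 0 and g(1) = -0.098 < 0.
Newton–Raphson from ψ = 0.5:
  ψ = 0.500: g = 0.0995, g' = -0.377 → ψ = 0.764
Converged at ψ = 0.764.
Compositions from xᵢ = zᵢ/(1+ψ(Kᵢ−1)), yᵢ = Kᵢxᵢ:
  diethyl ether: x = 0.177, y = 0.347
  n-pentane: x = 0.171, y = 0.307
  ethyl acetate: x = 0.652, y = 0.346

ψ = 0.764, x_ethyl acetate = 0.652, y_ethyl acetate = 0.346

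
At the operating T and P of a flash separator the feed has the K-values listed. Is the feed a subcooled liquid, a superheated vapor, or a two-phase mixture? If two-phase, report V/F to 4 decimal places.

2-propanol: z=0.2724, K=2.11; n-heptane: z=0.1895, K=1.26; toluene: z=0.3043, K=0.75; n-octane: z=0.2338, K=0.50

ΣzᵢKᵢ = 1.1587; Σzᵢ/Kᵢ = 1.1528.
Both exceed 1, so a two-phase solution exists.
Iterate (Newton) starting at ψ = 0.35:
  ψ = 0.3500: g = 0.03786, g' = -0.2936 → ψ = 0.4790
  ψ = 0.4790: g = 0.00109, g' = -0.2788 → ψ = 0.4829
Converged at ψ = 0.4829.

two-phase, V/F = 0.4829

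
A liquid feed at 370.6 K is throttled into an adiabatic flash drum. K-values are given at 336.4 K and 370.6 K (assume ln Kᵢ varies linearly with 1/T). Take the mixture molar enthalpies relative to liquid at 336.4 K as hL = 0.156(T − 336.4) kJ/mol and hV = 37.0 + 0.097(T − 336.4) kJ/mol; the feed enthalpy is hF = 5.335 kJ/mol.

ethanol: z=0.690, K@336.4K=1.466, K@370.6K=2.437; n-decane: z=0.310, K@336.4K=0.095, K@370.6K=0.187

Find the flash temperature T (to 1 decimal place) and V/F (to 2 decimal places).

Adiabatic flash: solve Rachford–Rice at each trial T, then check hF = ψ·hV(T) + (1−ψ)·hL(T).
  T = 336.4 K: K = (1.466, 0.095), RR gives ψ = 0.097, H_out = 3.596 kJ/mol
  T = 370.6 K: K = (2.437, 0.187), RR gives ψ = 0.633, H_out = 27.478 kJ/mol
  T = 353.5 K: K = (1.914, 0.135), RR gives ψ = 0.459, H_out = 19.180 kJ/mol
  T = 344.9 K: K = (1.679, 0.114), RR gives ψ = 0.322, H_out = 13.084 kJ/mol
  T = 340.6 K: K = (1.569, 0.104), RR gives ψ = 0.225, H_out = 8.935 kJ/mol
  T = 338.5 K: K = (1.517, 0.099), RR gives ψ = 0.167, H_out = 6.468 kJ/mol
  T = 337.4 K: K = (1.490, 0.097), RR gives ψ = 0.132, H_out = 5.021 kJ/mol
Linear interpolation between T = 337.4 (H_out = 5.021) and T = 338.5 (H_out = 6.468) on hF = 5.335 gives T ≈ 337.6 K, at which ψ = 0.14.

T = 337.6 K, V/F = 0.14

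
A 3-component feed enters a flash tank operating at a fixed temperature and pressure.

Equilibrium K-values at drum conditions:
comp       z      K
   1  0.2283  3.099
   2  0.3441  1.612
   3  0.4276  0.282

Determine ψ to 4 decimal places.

ψ = 0.3987

Let ψ = V/F and solve Σ zᵢ(Kᵢ−1)/(1+ψ(Kᵢ−1)) = 0.
Check two-phase: ΣzᵢKᵢ = 1.3828 > 1 and Σzᵢ/Kᵢ = 1.8034 > 1, so g(0) = 0.3828 > 0 and g(1) = -0.8034 < 0.
Newton iteration, ψ⁰ = 0.48:
  ψ = 0.4800: g = -0.06699, g' = -0.8398 → ψ = 0.4002
  ψ = 0.4002: g = -0.00124, g' = -0.8143 → ψ = 0.3987
Converged at ψ = 0.3987.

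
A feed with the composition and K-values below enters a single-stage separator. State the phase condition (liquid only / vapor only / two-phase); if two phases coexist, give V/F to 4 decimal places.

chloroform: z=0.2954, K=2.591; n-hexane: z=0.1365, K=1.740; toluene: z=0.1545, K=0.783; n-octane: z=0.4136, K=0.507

two-phase, V/F = 0.5603

ΣzᵢKᵢ = 1.3336; Σzᵢ/Kᵢ = 1.2056.
Both exceed 1, so a two-phase solution exists.
Let ψ = V/F and solve Σ zᵢ(Kᵢ−1)/(1+ψ(Kᵢ−1)) = 0.
Newton–Raphson from ψ = 0.5:
  ψ = 0.5000: g = 0.02727, g' = -0.4580 → ψ = 0.5595
  ψ = 0.5595: g = 0.00033, g' = -0.4478 → ψ = 0.5603
Converged at ψ = 0.5603.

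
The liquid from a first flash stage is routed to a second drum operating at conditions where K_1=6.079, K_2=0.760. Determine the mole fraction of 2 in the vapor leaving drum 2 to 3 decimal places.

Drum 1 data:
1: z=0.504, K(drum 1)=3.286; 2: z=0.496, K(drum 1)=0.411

y_2 (drum 2) = 0.726

Drum 1:
Material balance + equilibrium reduce to Σ zᵢ(Kᵢ−1)/(1+ψ₁(Kᵢ−1)) = 0.
Check two-phase: ΣzᵢKᵢ = 1.860 > 1 and Σzᵢ/Kᵢ = 1.360 > 1, so g(0) = 0.860 > 0 and g(1) = -0.360 < 0.
Binary case is linear: z₁(K₁−1)(1+ψ₁(K₂−1)) + z₂(K₂−1)(1+ψ₁(K₁−1)) = 0
⇒ ψ₁ = [z₁(K₁−1)+z₂(K₂−1)] / [−(K₁−1)(K₂−1)] = 0.8600/1.3465 = 0.639
Drum-1 compositions:
  1: x = 0.205, y = 0.673
  2: x = 0.795, y = 0.327
Drum-2 feed = drum-1 liquid: z₂ = (0.2049, 0.7951).
Drum 2:
Material balance + equilibrium reduce to Σ zᵢ(Kᵢ−1)/(1+ψ₂(Kᵢ−1)) = 0.
Check two-phase: ΣzᵢKᵢ = 1.850 > 1 and Σzᵢ/Kᵢ = 1.080 > 1, so g(0) = 0.850 > 0 and g(1) = -0.080 < 0.
Binary case is linear: z₁(K₁−1)(1+ψ₂(K₂−1)) + z₂(K₂−1)(1+ψ₂(K₁−1)) = 0
⇒ ψ₂ = [z₁(K₁−1)+z₂(K₂−1)] / [−(K₁−1)(K₂−1)] = 0.8497/1.2190 = 0.697
  1: x = 0.045, y = 0.274
  2: x = 0.955, y = 0.726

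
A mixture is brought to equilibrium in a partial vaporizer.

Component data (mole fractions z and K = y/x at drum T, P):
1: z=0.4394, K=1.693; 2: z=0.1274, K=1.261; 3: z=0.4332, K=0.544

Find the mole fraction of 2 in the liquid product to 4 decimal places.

Newton–Raphson from β = 0.37:
  β = 0.3700: g = 0.03505, g' = -0.2713 → β = 0.4992
  β = 0.4992: g = -0.00011, g' = -0.2743 → β = 0.4988
Converged at β = 0.4988.
Compositions from xᵢ = zᵢ/(1+β(Kᵢ−1)), yᵢ = Kᵢxᵢ:
  1: x = 0.3265, y = 0.5528
  2: x = 0.1127, y = 0.1421
  3: x = 0.5608, y = 0.3050

x_2 = 0.1127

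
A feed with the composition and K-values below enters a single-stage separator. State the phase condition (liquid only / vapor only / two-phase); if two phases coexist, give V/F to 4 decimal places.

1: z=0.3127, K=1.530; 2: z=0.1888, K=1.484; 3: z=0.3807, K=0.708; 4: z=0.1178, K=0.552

ΣzᵢKᵢ = 1.0932; Σzᵢ/Kᵢ = 1.0827.
Both exceed 1, so a two-phase solution exists.
Material balance + equilibrium reduce to Σ zᵢ(Kᵢ−1)/(1+ψ(Kᵢ−1)) = 0.
Iterate (Newton) starting at ψ = 0.55:
  ψ = 0.5500: g = -0.00197, g' = -0.1679 → ψ = 0.5383
Converged at ψ = 0.5383.

two-phase, V/F = 0.5383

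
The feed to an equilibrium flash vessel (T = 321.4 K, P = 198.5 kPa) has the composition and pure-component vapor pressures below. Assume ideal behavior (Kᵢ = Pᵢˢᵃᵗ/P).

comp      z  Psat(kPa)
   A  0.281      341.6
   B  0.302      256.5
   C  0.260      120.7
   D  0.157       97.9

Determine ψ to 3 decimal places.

ψ = 0.468

Raoult's law: Kᵢ = Pᵢˢᵃᵗ/P = Pᵢˢᵃᵗ/198.5.
  K_A = 341.6/198.5 = 1.72091, K_B = 256.5/198.5 = 1.29219, K_C = 120.7/198.5 = 0.60806, K_D = 97.9/198.5 = 0.49320
Rachford–Rice: g(ψ) = Σ zᵢ(Kᵢ−1)/(1+ψ(Kᵢ−1)) = 0.
g(0) = ΣzᵢKᵢ − 1 = 0.109 and g(1) = 1 − Σzᵢ/Kᵢ = -0.143, so a root lies in (0, 1).
Newton–Raphson from ψ = 0.64:
  ψ = 0.640: g = -0.0408, g' = -0.246 → ψ = 0.474
  ψ = 0.474: g = -0.0014, g' = -0.231 → ψ = 0.468
Converged at ψ = 0.468.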